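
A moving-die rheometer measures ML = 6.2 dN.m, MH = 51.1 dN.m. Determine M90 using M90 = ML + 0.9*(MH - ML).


M90 = ML + 0.9 * (MH - ML)
M90 = 6.2 + 0.9 * (51.1 - 6.2)
M90 = 6.2 + 0.9 * 44.9
M90 = 46.61 dN.m

46.61 dN.m


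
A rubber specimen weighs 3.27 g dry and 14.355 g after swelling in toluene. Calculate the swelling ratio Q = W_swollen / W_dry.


Q = W_swollen / W_dry
Q = 14.355 / 3.27
Q = 4.39

Q = 4.39


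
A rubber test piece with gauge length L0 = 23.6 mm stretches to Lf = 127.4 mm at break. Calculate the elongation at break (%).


Elongation = (Lf - L0) / L0 * 100
= (127.4 - 23.6) / 23.6 * 100
= 103.8 / 23.6 * 100
= 439.8%

439.8%


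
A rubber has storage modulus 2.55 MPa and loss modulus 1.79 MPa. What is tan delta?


tan delta = E'' / E'
= 1.79 / 2.55
= 0.702

tan delta = 0.702


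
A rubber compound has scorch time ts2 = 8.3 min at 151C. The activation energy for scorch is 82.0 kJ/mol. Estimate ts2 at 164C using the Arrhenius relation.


Convert temperatures: T1 = 151 + 273.15 = 424.15 K, T2 = 164 + 273.15 = 437.15 K
ts2_new = 8.3 * exp(82000 / 8.314 * (1/437.15 - 1/424.15))
1/T2 - 1/T1 = -7.0112e-05
ts2_new = 4.16 min

4.16 min


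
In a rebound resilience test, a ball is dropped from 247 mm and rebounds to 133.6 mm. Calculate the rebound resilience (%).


Resilience = h_rebound / h_drop * 100
= 133.6 / 247 * 100
= 54.1%

54.1%


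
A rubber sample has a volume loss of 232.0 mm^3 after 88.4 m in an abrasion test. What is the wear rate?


Rate = volume_loss / distance
= 232.0 / 88.4
= 2.624 mm^3/m

2.624 mm^3/m


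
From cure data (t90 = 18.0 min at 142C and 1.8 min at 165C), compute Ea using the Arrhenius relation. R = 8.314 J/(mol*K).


T1 = 415.15 K, T2 = 438.15 K
1/T1 - 1/T2 = 1.2644e-04
ln(t1/t2) = ln(18.0/1.8) = 2.3026
Ea = 8.314 * 2.3026 / 1.2644e-04 = 151399.9498 J/mol
Ea = 151.4 kJ/mol

151.4 kJ/mol


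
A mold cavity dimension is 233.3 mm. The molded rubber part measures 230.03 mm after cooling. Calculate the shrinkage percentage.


Shrinkage = (mold - part) / mold * 100
= (233.3 - 230.03) / 233.3 * 100
= 3.27 / 233.3 * 100
= 1.4%

1.4%


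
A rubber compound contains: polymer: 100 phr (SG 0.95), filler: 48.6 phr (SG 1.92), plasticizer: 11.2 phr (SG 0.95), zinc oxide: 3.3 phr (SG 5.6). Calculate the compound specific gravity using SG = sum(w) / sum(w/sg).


Sum of weights = 163.1
Volume contributions:
  polymer: 100/0.95 = 105.2632
  filler: 48.6/1.92 = 25.3125
  plasticizer: 11.2/0.95 = 11.7895
  zinc oxide: 3.3/5.6 = 0.5893
Sum of volumes = 142.9544
SG = 163.1 / 142.9544 = 1.141

SG = 1.141


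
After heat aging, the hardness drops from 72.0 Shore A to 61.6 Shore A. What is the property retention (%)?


Retention = aged / original * 100
= 61.6 / 72.0 * 100
= 85.6%

85.6%


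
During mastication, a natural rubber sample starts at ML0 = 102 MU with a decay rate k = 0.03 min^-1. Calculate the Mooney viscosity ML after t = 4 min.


ML = ML0 * exp(-k * t)
ML = 102 * exp(-0.03 * 4)
ML = 102 * 0.8869
ML = 90.47 MU

90.47 MU


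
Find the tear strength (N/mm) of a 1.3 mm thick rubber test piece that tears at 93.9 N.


Tear strength = force / thickness
= 93.9 / 1.3
= 72.23 N/mm

72.23 N/mm


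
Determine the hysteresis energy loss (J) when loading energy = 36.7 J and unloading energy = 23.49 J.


Hysteresis loss = loading - unloading
= 36.7 - 23.49
= 13.21 J

13.21 J


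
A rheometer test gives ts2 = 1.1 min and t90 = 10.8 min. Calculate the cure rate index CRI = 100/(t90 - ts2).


CRI = 100 / (t90 - ts2)
= 100 / (10.8 - 1.1)
= 100 / 9.7
= 10.31 min^-1

10.31 min^-1


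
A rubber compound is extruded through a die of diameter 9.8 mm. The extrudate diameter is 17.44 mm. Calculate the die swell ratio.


Die swell ratio = D_extrudate / D_die
= 17.44 / 9.8
= 1.78

Die swell = 1.78


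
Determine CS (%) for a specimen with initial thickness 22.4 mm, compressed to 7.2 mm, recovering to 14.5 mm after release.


CS = (t0 - recovered) / (t0 - ts) * 100
= (22.4 - 14.5) / (22.4 - 7.2) * 100
= 7.9 / 15.2 * 100
= 52.0%

52.0%


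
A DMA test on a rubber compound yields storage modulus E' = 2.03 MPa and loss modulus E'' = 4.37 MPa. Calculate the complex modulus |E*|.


|E*| = sqrt(E'^2 + E''^2)
= sqrt(2.03^2 + 4.37^2)
= sqrt(4.1209 + 19.0969)
= 4.818 MPa

4.818 MPa


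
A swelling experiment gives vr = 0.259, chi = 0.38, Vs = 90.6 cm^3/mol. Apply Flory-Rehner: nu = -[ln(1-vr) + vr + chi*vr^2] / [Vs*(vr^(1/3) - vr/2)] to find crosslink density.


ln(1 - vr) = ln(1 - 0.259) = -0.2998
Numerator = -((-0.2998) + 0.259 + 0.38 * 0.259^2) = 0.0153
Denominator = 90.6 * (0.259^(1/3) - 0.259/2) = 46.0186
nu = 0.0153 / 46.0186 = 3.3169e-04 mol/cm^3

3.3169e-04 mol/cm^3


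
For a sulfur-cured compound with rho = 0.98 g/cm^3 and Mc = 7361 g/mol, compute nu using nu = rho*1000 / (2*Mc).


nu = rho * 1000 / (2 * Mc)
nu = 0.98 * 1000 / (2 * 7361)
nu = 980.0 / 14722
nu = 0.0666 mol/L

0.0666 mol/L


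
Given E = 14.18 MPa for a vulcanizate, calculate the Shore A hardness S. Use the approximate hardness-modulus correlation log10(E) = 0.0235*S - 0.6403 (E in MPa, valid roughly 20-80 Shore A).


log10(E) = 0.0235*S - 0.6403  =>  S = (log10(E) + 0.6403) / 0.0235
log10(14.18) = 1.151676
S = (1.151676 + 0.6403) / 0.0235 = 1.791976 / 0.0235
S = 76.3

Shore A = 76.3


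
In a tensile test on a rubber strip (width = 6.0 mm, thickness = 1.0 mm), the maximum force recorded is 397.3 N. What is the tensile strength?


Area = width * thickness = 6.0 * 1.0 = 6.0 mm^2
TS = force / area = 397.3 / 6.0 = 66.22 MPa

66.22 MPa


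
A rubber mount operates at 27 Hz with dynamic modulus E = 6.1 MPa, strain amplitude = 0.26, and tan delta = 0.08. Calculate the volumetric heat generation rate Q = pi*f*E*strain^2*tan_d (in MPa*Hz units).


Q = pi * f * E * strain^2 * tan_d
= pi * 27 * 6.1 * 0.26^2 * 0.08
= pi * 27 * 6.1 * 0.0676 * 0.08
= 2.7982

Q = 2.7982


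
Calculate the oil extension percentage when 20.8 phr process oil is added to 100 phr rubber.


Oil % = oil / (100 + oil) * 100
= 20.8 / (100 + 20.8) * 100
= 20.8 / 120.8 * 100
= 17.22%

17.22%


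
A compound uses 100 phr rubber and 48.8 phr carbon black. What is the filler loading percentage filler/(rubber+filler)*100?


Filler % = filler / (rubber + filler) * 100
= 48.8 / (100 + 48.8) * 100
= 48.8 / 148.8 * 100
= 32.8%

32.8%


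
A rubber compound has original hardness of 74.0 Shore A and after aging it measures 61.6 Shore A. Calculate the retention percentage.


Retention = aged / original * 100
= 61.6 / 74.0 * 100
= 83.2%

83.2%


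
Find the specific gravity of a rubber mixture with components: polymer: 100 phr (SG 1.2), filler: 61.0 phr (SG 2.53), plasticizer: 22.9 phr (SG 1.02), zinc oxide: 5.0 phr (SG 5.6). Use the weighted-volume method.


Sum of weights = 188.9
Volume contributions:
  polymer: 100/1.2 = 83.3333
  filler: 61.0/2.53 = 24.1107
  plasticizer: 22.9/1.02 = 22.4510
  zinc oxide: 5.0/5.6 = 0.8929
Sum of volumes = 130.7878
SG = 188.9 / 130.7878 = 1.444

SG = 1.444


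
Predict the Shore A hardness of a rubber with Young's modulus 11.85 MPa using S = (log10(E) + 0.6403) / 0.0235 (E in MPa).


log10(E) = 0.0235*S - 0.6403  =>  S = (log10(E) + 0.6403) / 0.0235
log10(11.85) = 1.073718
S = (1.073718 + 0.6403) / 0.0235 = 1.714018 / 0.0235
S = 72.9

Shore A = 72.9


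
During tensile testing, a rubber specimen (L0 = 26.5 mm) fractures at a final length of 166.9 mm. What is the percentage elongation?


Elongation = (Lf - L0) / L0 * 100
= (166.9 - 26.5) / 26.5 * 100
= 140.4 / 26.5 * 100
= 529.8%

529.8%


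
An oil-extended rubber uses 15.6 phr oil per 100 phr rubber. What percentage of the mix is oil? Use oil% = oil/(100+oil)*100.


Oil % = oil / (100 + oil) * 100
= 15.6 / (100 + 15.6) * 100
= 15.6 / 115.6 * 100
= 13.49%

13.49%


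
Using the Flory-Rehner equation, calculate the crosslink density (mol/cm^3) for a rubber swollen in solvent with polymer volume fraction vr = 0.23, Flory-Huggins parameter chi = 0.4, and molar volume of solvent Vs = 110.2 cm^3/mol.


ln(1 - vr) = ln(1 - 0.23) = -0.2614
Numerator = -((-0.2614) + 0.23 + 0.4 * 0.23^2) = 0.0102
Denominator = 110.2 * (0.23^(1/3) - 0.23/2) = 54.8457
nu = 0.0102 / 54.8457 = 1.8606e-04 mol/cm^3

1.8606e-04 mol/cm^3


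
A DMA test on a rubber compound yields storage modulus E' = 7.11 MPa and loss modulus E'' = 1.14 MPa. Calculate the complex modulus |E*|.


|E*| = sqrt(E'^2 + E''^2)
= sqrt(7.11^2 + 1.14^2)
= sqrt(50.5521 + 1.2996)
= 7.201 MPa

7.201 MPa


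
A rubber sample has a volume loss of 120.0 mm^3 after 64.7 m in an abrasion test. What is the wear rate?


Rate = volume_loss / distance
= 120.0 / 64.7
= 1.855 mm^3/m

1.855 mm^3/m


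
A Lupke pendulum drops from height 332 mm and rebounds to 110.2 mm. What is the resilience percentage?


Resilience = h_rebound / h_drop * 100
= 110.2 / 332 * 100
= 33.2%

33.2%


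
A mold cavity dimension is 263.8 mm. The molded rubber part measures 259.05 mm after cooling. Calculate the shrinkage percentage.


Shrinkage = (mold - part) / mold * 100
= (263.8 - 259.05) / 263.8 * 100
= 4.75 / 263.8 * 100
= 1.8%

1.8%


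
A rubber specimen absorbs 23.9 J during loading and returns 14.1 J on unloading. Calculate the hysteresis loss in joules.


Hysteresis loss = loading - unloading
= 23.9 - 14.1
= 9.8 J

9.8 J


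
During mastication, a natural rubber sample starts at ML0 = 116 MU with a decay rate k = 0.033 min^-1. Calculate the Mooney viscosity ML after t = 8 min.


ML = ML0 * exp(-k * t)
ML = 116 * exp(-0.033 * 8)
ML = 116 * 0.7680
ML = 89.08 MU

89.08 MU


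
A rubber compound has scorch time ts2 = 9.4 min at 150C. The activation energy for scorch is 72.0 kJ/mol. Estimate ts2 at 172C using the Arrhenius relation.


Convert temperatures: T1 = 150 + 273.15 = 423.15 K, T2 = 172 + 273.15 = 445.15 K
ts2_new = 9.4 * exp(72000 / 8.314 * (1/445.15 - 1/423.15))
1/T2 - 1/T1 = -1.1679e-04
ts2_new = 3.42 min

3.42 min


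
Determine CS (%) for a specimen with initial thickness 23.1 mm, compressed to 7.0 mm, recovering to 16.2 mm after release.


CS = (t0 - recovered) / (t0 - ts) * 100
= (23.1 - 16.2) / (23.1 - 7.0) * 100
= 6.9 / 16.1 * 100
= 42.9%

42.9%


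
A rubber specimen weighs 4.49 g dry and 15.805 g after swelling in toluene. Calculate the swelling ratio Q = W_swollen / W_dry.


Q = W_swollen / W_dry
Q = 15.805 / 4.49
Q = 3.52

Q = 3.52


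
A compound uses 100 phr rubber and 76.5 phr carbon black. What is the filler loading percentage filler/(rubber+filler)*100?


Filler % = filler / (rubber + filler) * 100
= 76.5 / (100 + 76.5) * 100
= 76.5 / 176.5 * 100
= 43.34%

43.34%


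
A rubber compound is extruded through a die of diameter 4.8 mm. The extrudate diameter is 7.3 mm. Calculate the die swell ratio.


Die swell ratio = D_extrudate / D_die
= 7.3 / 4.8
= 1.521

Die swell = 1.521


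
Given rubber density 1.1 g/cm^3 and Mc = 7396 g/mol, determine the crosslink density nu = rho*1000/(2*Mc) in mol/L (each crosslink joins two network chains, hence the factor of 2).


nu = rho * 1000 / (2 * Mc)
nu = 1.1 * 1000 / (2 * 7396)
nu = 1100.0 / 14792
nu = 0.0744 mol/L

0.0744 mol/L


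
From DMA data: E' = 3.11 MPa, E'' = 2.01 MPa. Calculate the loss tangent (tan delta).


tan delta = E'' / E'
= 2.01 / 3.11
= 0.6463

tan delta = 0.6463


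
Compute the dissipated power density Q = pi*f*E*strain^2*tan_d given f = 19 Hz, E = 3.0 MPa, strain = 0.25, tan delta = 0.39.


Q = pi * f * E * strain^2 * tan_d
= pi * 19 * 3.0 * 0.25^2 * 0.39
= pi * 19 * 3.0 * 0.0625 * 0.39
= 4.3649

Q = 4.3649


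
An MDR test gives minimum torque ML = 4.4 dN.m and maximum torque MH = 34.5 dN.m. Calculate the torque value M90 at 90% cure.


M90 = ML + 0.9 * (MH - ML)
M90 = 4.4 + 0.9 * (34.5 - 4.4)
M90 = 4.4 + 0.9 * 30.1
M90 = 31.49 dN.m

31.49 dN.m


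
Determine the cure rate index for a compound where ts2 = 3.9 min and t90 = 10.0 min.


CRI = 100 / (t90 - ts2)
= 100 / (10.0 - 3.9)
= 100 / 6.1
= 16.39 min^-1

16.39 min^-1


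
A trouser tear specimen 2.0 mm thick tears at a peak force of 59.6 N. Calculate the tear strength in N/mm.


Tear strength = force / thickness
= 59.6 / 2.0
= 29.8 N/mm

29.8 N/mm


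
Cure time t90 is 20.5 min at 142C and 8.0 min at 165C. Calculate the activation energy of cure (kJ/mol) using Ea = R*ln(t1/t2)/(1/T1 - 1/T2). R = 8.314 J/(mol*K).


T1 = 415.15 K, T2 = 438.15 K
1/T1 - 1/T2 = 1.2644e-04
ln(t1/t2) = ln(20.5/8.0) = 0.9410
Ea = 8.314 * 0.9410 / 1.2644e-04 = 61871.6900 J/mol
Ea = 61.87 kJ/mol

61.87 kJ/mol


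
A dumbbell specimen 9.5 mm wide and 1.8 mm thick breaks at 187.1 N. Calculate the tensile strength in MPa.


Area = width * thickness = 9.5 * 1.8 = 17.1 mm^2
TS = force / area = 187.1 / 17.1 = 10.94 MPa

10.94 MPa


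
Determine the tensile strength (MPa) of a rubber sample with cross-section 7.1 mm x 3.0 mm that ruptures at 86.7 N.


Area = width * thickness = 7.1 * 3.0 = 21.3 mm^2
TS = force / area = 86.7 / 21.3 = 4.07 MPa

4.07 MPa


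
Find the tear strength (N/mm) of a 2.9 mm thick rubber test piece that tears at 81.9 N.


Tear strength = force / thickness
= 81.9 / 2.9
= 28.24 N/mm

28.24 N/mm


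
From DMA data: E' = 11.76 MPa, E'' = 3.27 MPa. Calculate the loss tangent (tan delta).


tan delta = E'' / E'
= 3.27 / 11.76
= 0.2781

tan delta = 0.2781


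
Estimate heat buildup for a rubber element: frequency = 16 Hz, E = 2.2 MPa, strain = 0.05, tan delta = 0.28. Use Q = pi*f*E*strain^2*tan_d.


Q = pi * f * E * strain^2 * tan_d
= pi * 16 * 2.2 * 0.05^2 * 0.28
= pi * 16 * 2.2 * 0.0025 * 0.28
= 0.0774

Q = 0.0774


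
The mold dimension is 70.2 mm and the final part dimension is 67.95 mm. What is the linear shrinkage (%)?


Shrinkage = (mold - part) / mold * 100
= (70.2 - 67.95) / 70.2 * 100
= 2.25 / 70.2 * 100
= 3.21%

3.21%


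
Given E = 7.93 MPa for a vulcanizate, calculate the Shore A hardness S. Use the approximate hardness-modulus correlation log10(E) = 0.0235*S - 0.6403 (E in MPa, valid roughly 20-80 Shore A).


log10(E) = 0.0235*S - 0.6403  =>  S = (log10(E) + 0.6403) / 0.0235
log10(7.93) = 0.899273
S = (0.899273 + 0.6403) / 0.0235 = 1.539573 / 0.0235
S = 65.5

Shore A = 65.5


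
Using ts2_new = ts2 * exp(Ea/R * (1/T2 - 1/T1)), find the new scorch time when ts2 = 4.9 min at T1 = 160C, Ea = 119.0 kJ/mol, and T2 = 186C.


Convert temperatures: T1 = 160 + 273.15 = 433.15 K, T2 = 186 + 273.15 = 459.15 K
ts2_new = 4.9 * exp(119000 / 8.314 * (1/459.15 - 1/433.15))
1/T2 - 1/T1 = -1.3073e-04
ts2_new = 0.75 min

0.75 min


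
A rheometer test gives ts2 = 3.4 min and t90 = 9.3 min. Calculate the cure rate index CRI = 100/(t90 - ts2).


CRI = 100 / (t90 - ts2)
= 100 / (9.3 - 3.4)
= 100 / 5.9
= 16.95 min^-1

16.95 min^-1


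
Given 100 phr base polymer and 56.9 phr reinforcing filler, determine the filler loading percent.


Filler % = filler / (rubber + filler) * 100
= 56.9 / (100 + 56.9) * 100
= 56.9 / 156.9 * 100
= 36.27%

36.27%


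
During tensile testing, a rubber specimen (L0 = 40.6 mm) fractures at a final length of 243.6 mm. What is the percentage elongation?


Elongation = (Lf - L0) / L0 * 100
= (243.6 - 40.6) / 40.6 * 100
= 203.0 / 40.6 * 100
= 500.0%

500.0%


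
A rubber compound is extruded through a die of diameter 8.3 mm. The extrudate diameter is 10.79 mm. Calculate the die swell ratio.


Die swell ratio = D_extrudate / D_die
= 10.79 / 8.3
= 1.3

Die swell = 1.3


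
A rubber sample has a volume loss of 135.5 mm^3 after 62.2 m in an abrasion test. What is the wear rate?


Rate = volume_loss / distance
= 135.5 / 62.2
= 2.178 mm^3/m

2.178 mm^3/m


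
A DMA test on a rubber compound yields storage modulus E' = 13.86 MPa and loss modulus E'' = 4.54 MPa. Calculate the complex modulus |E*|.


|E*| = sqrt(E'^2 + E''^2)
= sqrt(13.86^2 + 4.54^2)
= sqrt(192.0996 + 20.6116)
= 14.585 MPa

14.585 MPa


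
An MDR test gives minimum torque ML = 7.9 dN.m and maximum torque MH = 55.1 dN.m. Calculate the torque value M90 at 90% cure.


M90 = ML + 0.9 * (MH - ML)
M90 = 7.9 + 0.9 * (55.1 - 7.9)
M90 = 7.9 + 0.9 * 47.2
M90 = 50.38 dN.m

50.38 dN.m


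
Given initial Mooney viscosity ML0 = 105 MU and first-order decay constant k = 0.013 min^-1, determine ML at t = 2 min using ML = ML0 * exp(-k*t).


ML = ML0 * exp(-k * t)
ML = 105 * exp(-0.013 * 2)
ML = 105 * 0.9743
ML = 102.31 MU

102.31 MU


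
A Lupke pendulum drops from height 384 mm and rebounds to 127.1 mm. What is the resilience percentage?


Resilience = h_rebound / h_drop * 100
= 127.1 / 384 * 100
= 33.1%

33.1%


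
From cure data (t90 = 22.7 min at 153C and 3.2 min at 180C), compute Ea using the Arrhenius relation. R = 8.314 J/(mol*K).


T1 = 426.15 K, T2 = 453.15 K
1/T1 - 1/T2 = 1.3982e-04
ln(t1/t2) = ln(22.7/3.2) = 1.9592
Ea = 8.314 * 1.9592 / 1.3982e-04 = 116501.7996 J/mol
Ea = 116.5 kJ/mol

116.5 kJ/mol


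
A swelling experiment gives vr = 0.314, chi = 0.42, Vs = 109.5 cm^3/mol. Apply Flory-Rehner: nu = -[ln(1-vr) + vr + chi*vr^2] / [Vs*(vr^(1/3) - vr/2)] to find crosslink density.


ln(1 - vr) = ln(1 - 0.314) = -0.3769
Numerator = -((-0.3769) + 0.314 + 0.42 * 0.314^2) = 0.0215
Denominator = 109.5 * (0.314^(1/3) - 0.314/2) = 57.2344
nu = 0.0215 / 57.2344 = 3.7508e-04 mol/cm^3

3.7508e-04 mol/cm^3


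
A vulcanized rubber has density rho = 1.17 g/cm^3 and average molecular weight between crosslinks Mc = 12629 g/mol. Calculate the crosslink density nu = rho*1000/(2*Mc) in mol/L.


nu = rho * 1000 / (2 * Mc)
nu = 1.17 * 1000 / (2 * 12629)
nu = 1170.0 / 25258
nu = 0.0463 mol/L

0.0463 mol/L


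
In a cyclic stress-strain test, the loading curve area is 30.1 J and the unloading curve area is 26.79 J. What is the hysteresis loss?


Hysteresis loss = loading - unloading
= 30.1 - 26.79
= 3.31 J

3.31 J


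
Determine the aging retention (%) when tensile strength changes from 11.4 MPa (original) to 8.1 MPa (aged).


Retention = aged / original * 100
= 8.1 / 11.4 * 100
= 71.1%

71.1%


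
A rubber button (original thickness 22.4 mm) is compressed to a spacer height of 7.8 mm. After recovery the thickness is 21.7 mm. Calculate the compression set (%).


CS = (t0 - recovered) / (t0 - ts) * 100
= (22.4 - 21.7) / (22.4 - 7.8) * 100
= 0.7 / 14.6 * 100
= 4.8%

4.8%


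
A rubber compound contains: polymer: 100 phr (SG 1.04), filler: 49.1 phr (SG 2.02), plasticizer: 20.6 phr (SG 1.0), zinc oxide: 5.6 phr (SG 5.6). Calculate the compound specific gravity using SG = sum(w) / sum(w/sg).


Sum of weights = 175.3
Volume contributions:
  polymer: 100/1.04 = 96.1538
  filler: 49.1/2.02 = 24.3069
  plasticizer: 20.6/1.0 = 20.6000
  zinc oxide: 5.6/5.6 = 1.0000
Sum of volumes = 142.0608
SG = 175.3 / 142.0608 = 1.234

SG = 1.234


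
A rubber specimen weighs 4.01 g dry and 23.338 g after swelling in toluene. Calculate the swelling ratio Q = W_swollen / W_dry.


Q = W_swollen / W_dry
Q = 23.338 / 4.01
Q = 5.82

Q = 5.82


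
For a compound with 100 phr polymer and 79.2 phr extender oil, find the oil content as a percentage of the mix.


Oil % = oil / (100 + oil) * 100
= 79.2 / (100 + 79.2) * 100
= 79.2 / 179.2 * 100
= 44.2%

44.2%


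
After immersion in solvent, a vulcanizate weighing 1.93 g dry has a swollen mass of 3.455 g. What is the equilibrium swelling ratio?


Q = W_swollen / W_dry
Q = 3.455 / 1.93
Q = 1.79

Q = 1.79


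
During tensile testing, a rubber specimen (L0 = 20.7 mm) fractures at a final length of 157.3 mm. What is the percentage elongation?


Elongation = (Lf - L0) / L0 * 100
= (157.3 - 20.7) / 20.7 * 100
= 136.6 / 20.7 * 100
= 659.9%

659.9%


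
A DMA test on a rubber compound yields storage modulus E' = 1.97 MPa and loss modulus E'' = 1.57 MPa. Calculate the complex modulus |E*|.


|E*| = sqrt(E'^2 + E''^2)
= sqrt(1.97^2 + 1.57^2)
= sqrt(3.8809 + 2.4649)
= 2.519 MPa

2.519 MPa


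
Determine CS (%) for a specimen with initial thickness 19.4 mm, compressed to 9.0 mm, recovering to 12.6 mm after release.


CS = (t0 - recovered) / (t0 - ts) * 100
= (19.4 - 12.6) / (19.4 - 9.0) * 100
= 6.8 / 10.4 * 100
= 65.4%

65.4%


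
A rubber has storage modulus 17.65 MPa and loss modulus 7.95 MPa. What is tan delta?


tan delta = E'' / E'
= 7.95 / 17.65
= 0.4504

tan delta = 0.4504


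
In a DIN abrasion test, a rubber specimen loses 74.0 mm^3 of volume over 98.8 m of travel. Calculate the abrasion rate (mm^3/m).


Rate = volume_loss / distance
= 74.0 / 98.8
= 0.749 mm^3/m

0.749 mm^3/m


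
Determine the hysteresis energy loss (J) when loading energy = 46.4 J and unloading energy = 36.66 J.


Hysteresis loss = loading - unloading
= 46.4 - 36.66
= 9.74 J

9.74 J


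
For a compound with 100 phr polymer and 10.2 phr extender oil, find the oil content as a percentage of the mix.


Oil % = oil / (100 + oil) * 100
= 10.2 / (100 + 10.2) * 100
= 10.2 / 110.2 * 100
= 9.26%

9.26%


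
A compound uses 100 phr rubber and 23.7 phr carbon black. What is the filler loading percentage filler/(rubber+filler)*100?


Filler % = filler / (rubber + filler) * 100
= 23.7 / (100 + 23.7) * 100
= 23.7 / 123.7 * 100
= 19.16%

19.16%


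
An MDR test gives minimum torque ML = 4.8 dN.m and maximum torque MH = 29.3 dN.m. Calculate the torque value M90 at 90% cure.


M90 = ML + 0.9 * (MH - ML)
M90 = 4.8 + 0.9 * (29.3 - 4.8)
M90 = 4.8 + 0.9 * 24.5
M90 = 26.85 dN.m

26.85 dN.m


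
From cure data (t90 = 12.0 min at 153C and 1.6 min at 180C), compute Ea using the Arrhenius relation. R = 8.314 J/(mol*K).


T1 = 426.15 K, T2 = 453.15 K
1/T1 - 1/T2 = 1.3982e-04
ln(t1/t2) = ln(12.0/1.6) = 2.0149
Ea = 8.314 * 2.0149 / 1.3982e-04 = 119813.2589 J/mol
Ea = 119.81 kJ/mol

119.81 kJ/mol


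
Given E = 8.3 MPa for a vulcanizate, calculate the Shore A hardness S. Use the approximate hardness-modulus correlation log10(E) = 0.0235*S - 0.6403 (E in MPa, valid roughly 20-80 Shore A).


log10(E) = 0.0235*S - 0.6403  =>  S = (log10(E) + 0.6403) / 0.0235
log10(8.3) = 0.919078
S = (0.919078 + 0.6403) / 0.0235 = 1.559378 / 0.0235
S = 66.4

Shore A = 66.4


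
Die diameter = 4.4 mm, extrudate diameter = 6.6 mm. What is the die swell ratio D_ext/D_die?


Die swell ratio = D_extrudate / D_die
= 6.6 / 4.4
= 1.5

Die swell = 1.5


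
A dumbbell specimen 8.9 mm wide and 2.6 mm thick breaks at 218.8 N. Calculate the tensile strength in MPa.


Area = width * thickness = 8.9 * 2.6 = 23.14 mm^2
TS = force / area = 218.8 / 23.14 = 9.46 MPa

9.46 MPa


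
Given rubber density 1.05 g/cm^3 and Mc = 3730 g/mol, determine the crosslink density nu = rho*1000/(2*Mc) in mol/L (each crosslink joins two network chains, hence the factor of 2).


nu = rho * 1000 / (2 * Mc)
nu = 1.05 * 1000 / (2 * 3730)
nu = 1050.0 / 7460
nu = 0.1408 mol/L

0.1408 mol/L


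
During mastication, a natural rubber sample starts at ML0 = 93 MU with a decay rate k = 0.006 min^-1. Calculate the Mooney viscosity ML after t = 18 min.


ML = ML0 * exp(-k * t)
ML = 93 * exp(-0.006 * 18)
ML = 93 * 0.8976
ML = 83.48 MU

83.48 MU


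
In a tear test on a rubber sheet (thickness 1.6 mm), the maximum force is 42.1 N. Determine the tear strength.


Tear strength = force / thickness
= 42.1 / 1.6
= 26.31 N/mm

26.31 N/mm


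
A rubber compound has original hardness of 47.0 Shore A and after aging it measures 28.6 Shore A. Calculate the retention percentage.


Retention = aged / original * 100
= 28.6 / 47.0 * 100
= 60.9%

60.9%


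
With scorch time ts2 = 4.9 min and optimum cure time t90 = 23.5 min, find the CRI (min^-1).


CRI = 100 / (t90 - ts2)
= 100 / (23.5 - 4.9)
= 100 / 18.6
= 5.38 min^-1

5.38 min^-1


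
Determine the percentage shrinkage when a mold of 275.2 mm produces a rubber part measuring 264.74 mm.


Shrinkage = (mold - part) / mold * 100
= (275.2 - 264.74) / 275.2 * 100
= 10.46 / 275.2 * 100
= 3.8%

3.8%


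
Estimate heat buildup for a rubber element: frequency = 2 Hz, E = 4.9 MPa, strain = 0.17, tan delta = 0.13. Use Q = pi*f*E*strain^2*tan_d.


Q = pi * f * E * strain^2 * tan_d
= pi * 2 * 4.9 * 0.17^2 * 0.13
= pi * 2 * 4.9 * 0.0289 * 0.13
= 0.1157

Q = 0.1157


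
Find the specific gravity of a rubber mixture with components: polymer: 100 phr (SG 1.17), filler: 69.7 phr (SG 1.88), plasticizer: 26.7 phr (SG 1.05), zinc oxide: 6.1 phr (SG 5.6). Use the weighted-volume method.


Sum of weights = 202.5
Volume contributions:
  polymer: 100/1.17 = 85.4701
  filler: 69.7/1.88 = 37.0745
  plasticizer: 26.7/1.05 = 25.4286
  zinc oxide: 6.1/5.6 = 1.0893
Sum of volumes = 149.0624
SG = 202.5 / 149.0624 = 1.358

SG = 1.358


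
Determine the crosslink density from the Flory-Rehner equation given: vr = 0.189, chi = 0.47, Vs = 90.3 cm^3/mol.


ln(1 - vr) = ln(1 - 0.189) = -0.2095
Numerator = -((-0.2095) + 0.189 + 0.47 * 0.189^2) = 0.0037
Denominator = 90.3 * (0.189^(1/3) - 0.189/2) = 43.2880
nu = 0.0037 / 43.2880 = 8.5436e-05 mol/cm^3

8.5436e-05 mol/cm^3


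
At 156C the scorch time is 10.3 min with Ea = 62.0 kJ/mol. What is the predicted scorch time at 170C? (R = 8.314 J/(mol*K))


Convert temperatures: T1 = 156 + 273.15 = 429.15 K, T2 = 170 + 273.15 = 443.15 K
ts2_new = 10.3 * exp(62000 / 8.314 * (1/443.15 - 1/429.15))
1/T2 - 1/T1 = -7.3615e-05
ts2_new = 5.95 min

5.95 min


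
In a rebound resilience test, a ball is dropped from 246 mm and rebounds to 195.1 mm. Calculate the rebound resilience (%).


Resilience = h_rebound / h_drop * 100
= 195.1 / 246 * 100
= 79.3%

79.3%


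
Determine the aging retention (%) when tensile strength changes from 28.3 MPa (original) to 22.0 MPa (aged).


Retention = aged / original * 100
= 22.0 / 28.3 * 100
= 77.7%

77.7%


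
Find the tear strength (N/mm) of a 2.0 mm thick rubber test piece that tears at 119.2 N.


Tear strength = force / thickness
= 119.2 / 2.0
= 59.6 N/mm

59.6 N/mm


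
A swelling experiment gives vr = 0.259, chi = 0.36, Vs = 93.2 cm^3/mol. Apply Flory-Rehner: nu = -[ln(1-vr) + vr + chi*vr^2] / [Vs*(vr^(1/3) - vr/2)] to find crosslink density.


ln(1 - vr) = ln(1 - 0.259) = -0.2998
Numerator = -((-0.2998) + 0.259 + 0.36 * 0.259^2) = 0.0166
Denominator = 93.2 * (0.259^(1/3) - 0.259/2) = 47.3392
nu = 0.0166 / 47.3392 = 3.5078e-04 mol/cm^3

3.5078e-04 mol/cm^3


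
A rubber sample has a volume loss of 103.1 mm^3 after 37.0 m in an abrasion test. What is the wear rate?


Rate = volume_loss / distance
= 103.1 / 37.0
= 2.786 mm^3/m

2.786 mm^3/m


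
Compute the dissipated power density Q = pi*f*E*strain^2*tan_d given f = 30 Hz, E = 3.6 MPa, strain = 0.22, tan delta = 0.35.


Q = pi * f * E * strain^2 * tan_d
= pi * 30 * 3.6 * 0.22^2 * 0.35
= pi * 30 * 3.6 * 0.0484 * 0.35
= 5.7476

Q = 5.7476


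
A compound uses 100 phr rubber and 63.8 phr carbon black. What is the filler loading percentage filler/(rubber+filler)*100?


Filler % = filler / (rubber + filler) * 100
= 63.8 / (100 + 63.8) * 100
= 63.8 / 163.8 * 100
= 38.95%

38.95%


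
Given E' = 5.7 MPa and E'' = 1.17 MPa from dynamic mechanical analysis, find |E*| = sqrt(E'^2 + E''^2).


|E*| = sqrt(E'^2 + E''^2)
= sqrt(5.7^2 + 1.17^2)
= sqrt(32.4900 + 1.3689)
= 5.819 MPa

5.819 MPa


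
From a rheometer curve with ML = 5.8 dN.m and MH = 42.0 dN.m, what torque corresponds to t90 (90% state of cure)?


M90 = ML + 0.9 * (MH - ML)
M90 = 5.8 + 0.9 * (42.0 - 5.8)
M90 = 5.8 + 0.9 * 36.2
M90 = 38.38 dN.m

38.38 dN.m


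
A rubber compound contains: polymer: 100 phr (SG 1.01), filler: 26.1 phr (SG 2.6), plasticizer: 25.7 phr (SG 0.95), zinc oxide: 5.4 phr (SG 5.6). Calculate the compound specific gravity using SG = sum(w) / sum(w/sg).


Sum of weights = 157.2
Volume contributions:
  polymer: 100/1.01 = 99.0099
  filler: 26.1/2.6 = 10.0385
  plasticizer: 25.7/0.95 = 27.0526
  zinc oxide: 5.4/5.6 = 0.9643
Sum of volumes = 137.0653
SG = 157.2 / 137.0653 = 1.147

SG = 1.147


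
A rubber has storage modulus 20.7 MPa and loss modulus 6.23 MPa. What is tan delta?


tan delta = E'' / E'
= 6.23 / 20.7
= 0.301

tan delta = 0.301


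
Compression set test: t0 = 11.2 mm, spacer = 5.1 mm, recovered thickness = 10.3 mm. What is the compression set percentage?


CS = (t0 - recovered) / (t0 - ts) * 100
= (11.2 - 10.3) / (11.2 - 5.1) * 100
= 0.9 / 6.1 * 100
= 14.8%

14.8%


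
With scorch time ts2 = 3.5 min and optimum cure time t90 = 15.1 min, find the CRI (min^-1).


CRI = 100 / (t90 - ts2)
= 100 / (15.1 - 3.5)
= 100 / 11.6
= 8.62 min^-1

8.62 min^-1


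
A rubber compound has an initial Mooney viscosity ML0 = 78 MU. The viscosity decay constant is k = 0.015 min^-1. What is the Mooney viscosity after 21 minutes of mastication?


ML = ML0 * exp(-k * t)
ML = 78 * exp(-0.015 * 21)
ML = 78 * 0.7298
ML = 56.92 MU

56.92 MU


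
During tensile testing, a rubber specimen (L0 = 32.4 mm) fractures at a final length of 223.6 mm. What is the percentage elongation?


Elongation = (Lf - L0) / L0 * 100
= (223.6 - 32.4) / 32.4 * 100
= 191.2 / 32.4 * 100
= 590.1%

590.1%


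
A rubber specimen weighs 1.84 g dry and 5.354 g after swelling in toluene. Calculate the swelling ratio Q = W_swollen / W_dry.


Q = W_swollen / W_dry
Q = 5.354 / 1.84
Q = 2.91

Q = 2.91


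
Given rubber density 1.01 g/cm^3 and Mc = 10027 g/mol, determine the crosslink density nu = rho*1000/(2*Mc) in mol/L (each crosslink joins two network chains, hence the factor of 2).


nu = rho * 1000 / (2 * Mc)
nu = 1.01 * 1000 / (2 * 10027)
nu = 1010.0 / 20054
nu = 0.0504 mol/L

0.0504 mol/L


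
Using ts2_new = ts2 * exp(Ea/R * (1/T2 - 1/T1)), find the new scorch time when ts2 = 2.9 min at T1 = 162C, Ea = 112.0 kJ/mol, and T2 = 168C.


Convert temperatures: T1 = 162 + 273.15 = 435.15 K, T2 = 168 + 273.15 = 441.15 K
ts2_new = 2.9 * exp(112000 / 8.314 * (1/441.15 - 1/435.15))
1/T2 - 1/T1 = -3.1255e-05
ts2_new = 1.9 min

1.9 min


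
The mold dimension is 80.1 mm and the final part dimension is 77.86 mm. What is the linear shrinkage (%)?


Shrinkage = (mold - part) / mold * 100
= (80.1 - 77.86) / 80.1 * 100
= 2.24 / 80.1 * 100
= 2.8%

2.8%


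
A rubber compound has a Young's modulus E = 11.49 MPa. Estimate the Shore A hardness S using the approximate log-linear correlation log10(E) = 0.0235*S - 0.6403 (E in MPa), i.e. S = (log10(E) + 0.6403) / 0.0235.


log10(E) = 0.0235*S - 0.6403  =>  S = (log10(E) + 0.6403) / 0.0235
log10(11.49) = 1.060320
S = (1.060320 + 0.6403) / 0.0235 = 1.700620 / 0.0235
S = 72.4

Shore A = 72.4


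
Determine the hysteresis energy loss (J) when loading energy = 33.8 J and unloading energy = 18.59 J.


Hysteresis loss = loading - unloading
= 33.8 - 18.59
= 15.21 J

15.21 J


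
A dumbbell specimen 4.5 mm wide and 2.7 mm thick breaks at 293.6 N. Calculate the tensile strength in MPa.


Area = width * thickness = 4.5 * 2.7 = 12.15 mm^2
TS = force / area = 293.6 / 12.15 = 24.16 MPa

24.16 MPa


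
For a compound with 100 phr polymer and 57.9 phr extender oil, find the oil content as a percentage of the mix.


Oil % = oil / (100 + oil) * 100
= 57.9 / (100 + 57.9) * 100
= 57.9 / 157.9 * 100
= 36.67%

36.67%


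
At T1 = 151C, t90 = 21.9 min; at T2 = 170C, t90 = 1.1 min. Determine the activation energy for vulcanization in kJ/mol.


T1 = 424.15 K, T2 = 443.15 K
1/T1 - 1/T2 = 1.0108e-04
ln(t1/t2) = ln(21.9/1.1) = 2.9912
Ea = 8.314 * 2.9912 / 1.0108e-04 = 246019.0166 J/mol
Ea = 246.02 kJ/mol

246.02 kJ/mol


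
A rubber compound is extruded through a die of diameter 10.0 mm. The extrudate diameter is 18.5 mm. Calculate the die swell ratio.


Die swell ratio = D_extrudate / D_die
= 18.5 / 10.0
= 1.85

Die swell = 1.85


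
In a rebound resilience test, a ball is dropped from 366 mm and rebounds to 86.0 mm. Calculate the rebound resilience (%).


Resilience = h_rebound / h_drop * 100
= 86.0 / 366 * 100
= 23.5%

23.5%


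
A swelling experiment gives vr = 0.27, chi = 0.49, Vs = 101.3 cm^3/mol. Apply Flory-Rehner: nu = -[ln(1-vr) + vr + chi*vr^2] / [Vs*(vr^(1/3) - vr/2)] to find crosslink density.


ln(1 - vr) = ln(1 - 0.27) = -0.3147
Numerator = -((-0.3147) + 0.27 + 0.49 * 0.27^2) = 0.0090
Denominator = 101.3 * (0.27^(1/3) - 0.27/2) = 51.7978
nu = 0.0090 / 51.7978 = 1.7355e-04 mol/cm^3

1.7355e-04 mol/cm^3


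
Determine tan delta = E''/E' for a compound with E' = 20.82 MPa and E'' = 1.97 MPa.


tan delta = E'' / E'
= 1.97 / 20.82
= 0.0946

tan delta = 0.0946


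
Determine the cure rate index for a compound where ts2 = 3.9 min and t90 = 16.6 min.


CRI = 100 / (t90 - ts2)
= 100 / (16.6 - 3.9)
= 100 / 12.7
= 7.87 min^-1

7.87 min^-1


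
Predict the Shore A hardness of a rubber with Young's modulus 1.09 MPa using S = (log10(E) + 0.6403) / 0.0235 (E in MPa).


log10(E) = 0.0235*S - 0.6403  =>  S = (log10(E) + 0.6403) / 0.0235
log10(1.09) = 0.037426
S = (0.037426 + 0.6403) / 0.0235 = 0.677726 / 0.0235
S = 28.8

Shore A = 28.8


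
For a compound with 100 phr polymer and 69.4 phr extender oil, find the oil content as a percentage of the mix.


Oil % = oil / (100 + oil) * 100
= 69.4 / (100 + 69.4) * 100
= 69.4 / 169.4 * 100
= 40.97%

40.97%


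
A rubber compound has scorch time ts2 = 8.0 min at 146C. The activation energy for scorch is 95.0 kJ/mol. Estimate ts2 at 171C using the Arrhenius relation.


Convert temperatures: T1 = 146 + 273.15 = 419.15 K, T2 = 171 + 273.15 = 444.15 K
ts2_new = 8.0 * exp(95000 / 8.314 * (1/444.15 - 1/419.15))
1/T2 - 1/T1 = -1.3429e-04
ts2_new = 1.72 min

1.72 min


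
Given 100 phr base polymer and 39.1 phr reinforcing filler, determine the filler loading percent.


Filler % = filler / (rubber + filler) * 100
= 39.1 / (100 + 39.1) * 100
= 39.1 / 139.1 * 100
= 28.11%

28.11%


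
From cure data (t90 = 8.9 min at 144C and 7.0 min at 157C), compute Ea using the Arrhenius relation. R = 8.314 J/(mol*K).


T1 = 417.15 K, T2 = 430.15 K
1/T1 - 1/T2 = 7.2449e-05
ln(t1/t2) = ln(8.9/7.0) = 0.2401
Ea = 8.314 * 0.2401 / 7.2449e-05 = 27557.8536 J/mol
Ea = 27.56 kJ/mol

27.56 kJ/mol


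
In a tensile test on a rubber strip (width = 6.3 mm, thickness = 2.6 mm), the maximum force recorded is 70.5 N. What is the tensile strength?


Area = width * thickness = 6.3 * 2.6 = 16.38 mm^2
TS = force / area = 70.5 / 16.38 = 4.3 MPa

4.3 MPa


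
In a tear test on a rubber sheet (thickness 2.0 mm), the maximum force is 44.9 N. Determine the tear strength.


Tear strength = force / thickness
= 44.9 / 2.0
= 22.45 N/mm

22.45 N/mm


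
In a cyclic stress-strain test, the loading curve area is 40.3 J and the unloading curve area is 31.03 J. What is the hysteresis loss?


Hysteresis loss = loading - unloading
= 40.3 - 31.03
= 9.27 J

9.27 J


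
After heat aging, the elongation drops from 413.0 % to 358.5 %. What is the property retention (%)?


Retention = aged / original * 100
= 358.5 / 413.0 * 100
= 86.8%

86.8%


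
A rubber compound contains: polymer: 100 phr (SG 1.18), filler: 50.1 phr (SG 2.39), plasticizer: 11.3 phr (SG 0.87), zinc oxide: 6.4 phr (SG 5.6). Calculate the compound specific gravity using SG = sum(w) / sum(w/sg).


Sum of weights = 167.8
Volume contributions:
  polymer: 100/1.18 = 84.7458
  filler: 50.1/2.39 = 20.9623
  plasticizer: 11.3/0.87 = 12.9885
  zinc oxide: 6.4/5.6 = 1.1429
Sum of volumes = 119.8395
SG = 167.8 / 119.8395 = 1.4

SG = 1.4


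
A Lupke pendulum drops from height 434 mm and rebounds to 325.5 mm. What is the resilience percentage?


Resilience = h_rebound / h_drop * 100
= 325.5 / 434 * 100
= 75.0%

75.0%


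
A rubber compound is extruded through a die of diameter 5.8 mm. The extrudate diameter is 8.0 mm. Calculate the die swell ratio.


Die swell ratio = D_extrudate / D_die
= 8.0 / 5.8
= 1.379

Die swell = 1.379


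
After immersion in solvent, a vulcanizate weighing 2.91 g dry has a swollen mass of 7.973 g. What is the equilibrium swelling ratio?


Q = W_swollen / W_dry
Q = 7.973 / 2.91
Q = 2.74

Q = 2.74


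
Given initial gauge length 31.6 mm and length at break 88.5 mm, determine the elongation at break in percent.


Elongation = (Lf - L0) / L0 * 100
= (88.5 - 31.6) / 31.6 * 100
= 56.9 / 31.6 * 100
= 180.1%

180.1%


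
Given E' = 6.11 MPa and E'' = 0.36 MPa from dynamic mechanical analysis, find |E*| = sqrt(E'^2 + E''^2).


|E*| = sqrt(E'^2 + E''^2)
= sqrt(6.11^2 + 0.36^2)
= sqrt(37.3321 + 0.1296)
= 6.121 MPa

6.121 MPa


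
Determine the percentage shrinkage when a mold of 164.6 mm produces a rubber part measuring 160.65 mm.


Shrinkage = (mold - part) / mold * 100
= (164.6 - 160.65) / 164.6 * 100
= 3.95 / 164.6 * 100
= 2.4%

2.4%


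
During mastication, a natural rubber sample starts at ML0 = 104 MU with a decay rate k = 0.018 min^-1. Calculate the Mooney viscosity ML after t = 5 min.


ML = ML0 * exp(-k * t)
ML = 104 * exp(-0.018 * 5)
ML = 104 * 0.9139
ML = 95.05 MU

95.05 MU


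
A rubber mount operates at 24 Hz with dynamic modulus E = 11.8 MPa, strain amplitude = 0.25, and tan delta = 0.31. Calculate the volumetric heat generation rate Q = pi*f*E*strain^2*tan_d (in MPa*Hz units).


Q = pi * f * E * strain^2 * tan_d
= pi * 24 * 11.8 * 0.25^2 * 0.31
= pi * 24 * 11.8 * 0.0625 * 0.31
= 17.2379

Q = 17.2379


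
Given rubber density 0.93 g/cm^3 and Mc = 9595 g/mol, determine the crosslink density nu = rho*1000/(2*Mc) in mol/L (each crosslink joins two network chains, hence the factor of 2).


nu = rho * 1000 / (2 * Mc)
nu = 0.93 * 1000 / (2 * 9595)
nu = 930.0 / 19190
nu = 0.0485 mol/L

0.0485 mol/L


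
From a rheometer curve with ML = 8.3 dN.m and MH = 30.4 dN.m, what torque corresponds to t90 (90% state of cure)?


M90 = ML + 0.9 * (MH - ML)
M90 = 8.3 + 0.9 * (30.4 - 8.3)
M90 = 8.3 + 0.9 * 22.1
M90 = 28.19 dN.m

28.19 dN.m


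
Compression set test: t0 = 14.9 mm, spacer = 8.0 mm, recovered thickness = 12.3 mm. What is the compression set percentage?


CS = (t0 - recovered) / (t0 - ts) * 100
= (14.9 - 12.3) / (14.9 - 8.0) * 100
= 2.6 / 6.9 * 100
= 37.7%

37.7%


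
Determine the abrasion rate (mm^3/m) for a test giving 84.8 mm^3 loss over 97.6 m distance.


Rate = volume_loss / distance
= 84.8 / 97.6
= 0.869 mm^3/m

0.869 mm^3/m


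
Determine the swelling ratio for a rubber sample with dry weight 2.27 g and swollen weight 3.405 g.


Q = W_swollen / W_dry
Q = 3.405 / 2.27
Q = 1.5

Q = 1.5


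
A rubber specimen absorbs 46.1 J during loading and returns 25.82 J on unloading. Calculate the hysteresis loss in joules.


Hysteresis loss = loading - unloading
= 46.1 - 25.82
= 20.28 J

20.28 J


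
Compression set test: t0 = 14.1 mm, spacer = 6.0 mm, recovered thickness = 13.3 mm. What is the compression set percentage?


CS = (t0 - recovered) / (t0 - ts) * 100
= (14.1 - 13.3) / (14.1 - 6.0) * 100
= 0.8 / 8.1 * 100
= 9.9%

9.9%


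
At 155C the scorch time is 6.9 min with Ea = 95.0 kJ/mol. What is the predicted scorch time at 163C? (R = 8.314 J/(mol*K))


Convert temperatures: T1 = 155 + 273.15 = 428.15 K, T2 = 163 + 273.15 = 436.15 K
ts2_new = 6.9 * exp(95000 / 8.314 * (1/436.15 - 1/428.15))
1/T2 - 1/T1 = -4.2841e-05
ts2_new = 4.23 min

4.23 min


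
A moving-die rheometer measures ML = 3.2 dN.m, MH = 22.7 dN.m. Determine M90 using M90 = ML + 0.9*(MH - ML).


M90 = ML + 0.9 * (MH - ML)
M90 = 3.2 + 0.9 * (22.7 - 3.2)
M90 = 3.2 + 0.9 * 19.5
M90 = 20.75 dN.m

20.75 dN.m


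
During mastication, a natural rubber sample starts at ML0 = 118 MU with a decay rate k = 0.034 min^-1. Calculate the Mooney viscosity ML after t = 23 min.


ML = ML0 * exp(-k * t)
ML = 118 * exp(-0.034 * 23)
ML = 118 * 0.4575
ML = 53.98 MU

53.98 MU


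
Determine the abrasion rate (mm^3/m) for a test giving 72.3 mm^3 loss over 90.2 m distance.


Rate = volume_loss / distance
= 72.3 / 90.2
= 0.802 mm^3/m

0.802 mm^3/m
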